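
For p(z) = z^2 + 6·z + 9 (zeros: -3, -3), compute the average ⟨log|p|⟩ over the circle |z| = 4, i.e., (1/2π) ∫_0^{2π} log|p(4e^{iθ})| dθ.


Zeros: -3, -3; r = 4.
Inside |z| < r: -3, -3. Outside (|z| ≥ r): ∅.
p(0) = 9, so log|p(0)| = log(9) = 2.1972.
Apply Jensen: I(r) = log|p(0)| + Σ_k log(r/|z_k|), summed over zeros inside |z| < r.
  log(r/|z_k|) for z_k = -3: log(4/3) = 0.2877
  log(r/|z_k|) for z_k = -3: log(4/3) = 0.2877
Sum over inside zeros: 0.5754.
I(r) = log|p(0)| + (inside sum) = 2.1972 + 0.5754 = 2.7726.
Closed form (all zeros inside, monic): I(r) = n·log(r) = 2·log(4) = 2.7726. ✓

I(r) ≈ 2.7726.


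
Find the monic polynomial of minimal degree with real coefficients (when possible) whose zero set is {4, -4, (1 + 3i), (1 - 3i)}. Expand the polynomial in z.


The polynomial is p(z) = ∏_{α ∈ S} (z − α), where S = {4, -4, (1 + 3i), (1 - 3i)}.
Expanding the product yields: p(z) = z^4 -2·z^3 -6·z^2 + 32·z -160.
Note conjugate pairs combine to real quadratics: (z − (1+3i))(z − (1−3i)) = z² − 2z + 10.
The resulting polynomial has degree 4 and real coefficients as required.

p(z) = z^4 -2·z^3 -6·z^2 + 32·z -160.


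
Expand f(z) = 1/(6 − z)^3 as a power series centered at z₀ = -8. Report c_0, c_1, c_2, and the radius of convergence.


Let w = z − z₀, so z = z₀ + w.
Then 6 − z = 6 − (z₀ + w) = (6 − z₀) − w = 14 − w.
f(z) = 1/(14 − w)^3 = (1/(14)^3) · (1 − w/(14))^{−3}.
By the binomial series (1−u)^{−3} = Σ_{n≥0} C(n+2, 2) u^n for |u|<1, with u = w/(14):
  c_n = C(n+2, 2) / (14)^(n+3).
  c_0 = 1/(14)^3 = 1/2744.
  c_1 = 3/(14)^4 = 3/38416.
  c_2 = 6/(14)^5 = 3/268912.
The series is valid for |w/d| < 1, i.e. |z − z₀| < |d|.
Radius of convergence: R = |6 − z₀| = |14| = 14 (distance from z₀ to the singularity z = 6).

c_0 = 1/2744, c_1 = 3/38416, c_2 = 3/268912; R = 14.


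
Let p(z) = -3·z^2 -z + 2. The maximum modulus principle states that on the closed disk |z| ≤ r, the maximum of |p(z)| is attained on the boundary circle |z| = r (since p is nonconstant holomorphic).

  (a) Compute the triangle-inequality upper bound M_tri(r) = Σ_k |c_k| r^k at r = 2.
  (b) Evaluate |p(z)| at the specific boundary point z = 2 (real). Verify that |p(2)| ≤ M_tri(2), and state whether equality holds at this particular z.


Coefficients: c_0 = 2, c_1 = -1, c_2 = -3. Radius r = 2.
Part (a). Triangle bound: M_tri(r) = Σ_k |c_k| r^k
  = |2|·2^0 + |-1|·2^1 + |-3|·2^2
  = 2 + 2 + 12 = 16.
This bounds M(r) := max_{|z|=r} |p(z)| from above; equality holds iff all terms c_k z^k can be made to align in phase at a single z on |z|=r.
Part (b). At z = 2 (real, on the circle |z| = r):
  p(2) = (2)·2^0 + (-1)·2^1 + (-3)·2^2 = -12.
  |p(2)| = 12.
Check: |p(2)| = 12 ≤ 16 = M_tri(2). ✓ Equality does not hold at z = 2 (the coefficients have mixed signs, so the terms do not all align in phase there).

M_tri(2) = 16; |p(2)| = 12; equality at z=2: no.


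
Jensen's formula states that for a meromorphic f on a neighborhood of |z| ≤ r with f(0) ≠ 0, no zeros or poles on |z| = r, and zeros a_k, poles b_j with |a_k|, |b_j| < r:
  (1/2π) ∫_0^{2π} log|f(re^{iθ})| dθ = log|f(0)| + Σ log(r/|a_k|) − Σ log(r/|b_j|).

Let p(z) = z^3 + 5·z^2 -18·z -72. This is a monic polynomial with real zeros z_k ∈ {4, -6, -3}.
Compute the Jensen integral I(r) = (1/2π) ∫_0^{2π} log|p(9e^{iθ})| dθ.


Zeros: -6, -3, 4; r = 9.
Inside |z| < r: -6, -3, 4. Outside (|z| ≥ r): ∅.
p(0) = -72, so log|p(0)| = log(72) = 4.2767.
Apply Jensen: I(r) = log|p(0)| + Σ_k log(r/|z_k|), summed over zeros inside |z| < r.
  log(r/|z_k|) for z_k = 4: log(9/4) = 0.8109
  log(r/|z_k|) for z_k = -6: log(9/6) = 0.4055
  log(r/|z_k|) for z_k = -3: log(9/3) = 1.0986
Sum over inside zeros: 2.3150.
I(r) = log|p(0)| + (inside sum) = 4.2767 + 2.3150 = 6.5917.
Closed form (all zeros inside, monic): I(r) = n·log(r) = 3·log(9) = 6.5917. ✓

I(r) ≈ 6.5917.


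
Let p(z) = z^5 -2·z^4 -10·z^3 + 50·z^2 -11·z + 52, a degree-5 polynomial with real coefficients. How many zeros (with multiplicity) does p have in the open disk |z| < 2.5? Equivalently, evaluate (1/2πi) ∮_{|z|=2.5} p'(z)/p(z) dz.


The zeros of p are: (0 + 1i), (0 - 1i), -4, (3 + 2i), (3 - 2i).
Their magnitudes are: 1, 1, 4, 3.606, 3.606.
Zeros with |z| < R = 2.5: (0 + 1i), (0 - 1i).
Count = 2.
By the argument principle, (1/2πi) ∮_{|z|=R} p'(z)/p(z) dz equals exactly this count.

Number of zeros inside |z| < 2.5: 2.


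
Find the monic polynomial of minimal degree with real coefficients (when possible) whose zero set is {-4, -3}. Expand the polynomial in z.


The polynomial is p(z) = ∏_{α ∈ S} (z − α), where S = {-4, -3}.
Expanding the product yields: p(z) = z^2 + 7·z + 12.
The resulting polynomial has degree 2 and real coefficients as required.

p(z) = z^2 + 7·z + 12.


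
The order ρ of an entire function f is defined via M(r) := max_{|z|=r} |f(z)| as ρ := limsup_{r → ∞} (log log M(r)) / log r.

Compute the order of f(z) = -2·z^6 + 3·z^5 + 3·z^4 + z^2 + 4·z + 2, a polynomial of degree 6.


|f(z)| ≤ Σ|c_k|·r^k = O(r^6) as r → ∞. Polynomial growth is O(e^{r^ε}) for every ε > 0 (since r^6/e^{r^ε} → 0), so ρ ≤ ε for all ε > 0, i.e. ρ = 0. Every nonconstant polynomial has order 0.
Therefore ρ = 0.

Order ρ = 0.


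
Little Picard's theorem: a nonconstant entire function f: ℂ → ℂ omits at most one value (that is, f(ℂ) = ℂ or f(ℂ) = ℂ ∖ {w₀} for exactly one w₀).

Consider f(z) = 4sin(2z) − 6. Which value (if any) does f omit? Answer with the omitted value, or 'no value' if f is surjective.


Little Picard bounds the complement of f(ℂ) to at most one point.
sin is entire and surjective onto ℂ: for every w ∈ ℂ, sin(ζ) = w has a solution ζ ∈ ℂ (e.g., via the complex inverse arcsin). With ζ = 2z this gives z = ζ/(2). Then 4·sin(2z) takes every value in 4·ℂ = ℂ, and adding -6 is a bijection of ℂ. So f is surjective and omits no value. (Note: only on the real line is sin bounded by [−1, 1].)

Omitted value: no value.


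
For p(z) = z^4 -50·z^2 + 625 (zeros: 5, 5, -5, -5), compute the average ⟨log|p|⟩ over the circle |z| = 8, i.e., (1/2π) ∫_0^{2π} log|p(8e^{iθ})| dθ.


Zeros: -5, -5, 5, 5; r = 8.
Inside |z| < r: -5, -5, 5, 5. Outside (|z| ≥ r): ∅.
p(0) = 625, so log|p(0)| = log(625) = 6.4378.
Apply Jensen: I(r) = log|p(0)| + Σ_k log(r/|z_k|), summed over zeros inside |z| < r.
  log(r/|z_k|) for z_k = 5: log(8/5) = 0.4700
  log(r/|z_k|) for z_k = 5: log(8/5) = 0.4700
  log(r/|z_k|) for z_k = -5: log(8/5) = 0.4700
  log(r/|z_k|) for z_k = -5: log(8/5) = 0.4700
Sum over inside zeros: 1.8800.
I(r) = log|p(0)| + (inside sum) = 6.4378 + 1.8800 = 8.3178.
Closed form (all zeros inside, monic): I(r) = n·log(r) = 4·log(8) = 8.3178. ✓

I(r) ≈ 8.3178.


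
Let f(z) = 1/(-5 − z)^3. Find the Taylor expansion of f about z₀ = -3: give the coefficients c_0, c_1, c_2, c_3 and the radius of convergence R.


Let w = z − z₀, so z = z₀ + w.
Then -5 − z = -5 − (z₀ + w) = (-5 − z₀) − w = -2 − w.
f(z) = 1/(-2 − w)^3 = (1/(-2)^3) · (1 − w/(-2))^{−3}.
By the binomial series (1−u)^{−3} = Σ_{n≥0} C(n+2, 2) u^n for |u|<1, with u = w/(-2):
  c_n = C(n+2, 2) / (-2)^(n+3).
  c_0 = 1/(-2)^3 = -1/8.
  c_1 = 3/(-2)^4 = 3/16.
  c_2 = 6/(-2)^5 = -3/16.
  c_3 = 10/(-2)^6 = 5/32.
The series is valid for |w/d| < 1, i.e. |z − z₀| < |d|.
Radius of convergence: R = |-5 − z₀| = |-2| = 2 (distance from z₀ to the singularity z = -5).

c_0 = -1/8, c_1 = 3/16, c_2 = -3/16, c_3 = 5/32; R = 2.


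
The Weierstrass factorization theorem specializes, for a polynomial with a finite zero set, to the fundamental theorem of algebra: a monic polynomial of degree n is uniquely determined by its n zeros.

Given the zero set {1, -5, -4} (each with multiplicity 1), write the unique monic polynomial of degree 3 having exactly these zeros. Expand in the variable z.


The polynomial is p(z) = ∏_{α ∈ S} (z − α), where S = {1, -5, -4}.
Expanding the product yields: p(z) = z^3 + 8·z^2 + 11·z -20.
The resulting polynomial has degree 3 and real coefficients as required.

p(z) = z^3 + 8·z^2 + 11·z -20.


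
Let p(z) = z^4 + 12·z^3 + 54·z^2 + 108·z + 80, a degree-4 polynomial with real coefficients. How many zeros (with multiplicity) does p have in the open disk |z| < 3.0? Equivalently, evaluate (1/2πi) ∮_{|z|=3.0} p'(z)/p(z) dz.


The zeros of p are: -2, -4, (-3 + 1i), (-3 - 1i).
Their magnitudes are: 2, 4, 3.162, 3.162.
Zeros with |z| < R = 3.0: -2.
Count = 1.
By the argument principle, (1/2πi) ∮_{|z|=R} p'(z)/p(z) dz equals exactly this count.

Number of zeros inside |z| < 3.0: 1.


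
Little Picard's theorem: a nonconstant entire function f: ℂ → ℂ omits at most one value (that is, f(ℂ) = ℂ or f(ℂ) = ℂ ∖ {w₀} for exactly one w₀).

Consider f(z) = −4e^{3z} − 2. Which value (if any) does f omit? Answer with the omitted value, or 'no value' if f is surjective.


Little Picard bounds the complement of f(ℂ) to at most one point.
e^{3z} is never zero on ℂ, so -4·e^{3z} takes every value in ℂ ∖ {0}. Adding -2 shifts the range to ℂ ∖ {-2}. Thus f omits exactly the value -2.

Omitted value: -2.


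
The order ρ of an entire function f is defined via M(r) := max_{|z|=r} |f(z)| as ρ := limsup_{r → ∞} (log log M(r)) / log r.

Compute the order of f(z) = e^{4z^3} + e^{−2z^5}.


Each summand is entire of order 3 and 5 respectively (as in the single-exponential case). The order of a sum is at most the max of the orders, so ρ ≤ 5. For the lower bound: on |z|=r choose arg z so that -2z^5 is real positive; then |e^{-2z^5}| = e^{2r^5} while |e^{4z^3}| ≤ e^{4r^3} = o(e^{2r^5}). So |f| ≥ e^{2r^5}(1 − o(1)) and ρ ≥ 5. Hence ρ = max(3, 5) = 5.
Therefore ρ = 5.

Order ρ = 5.


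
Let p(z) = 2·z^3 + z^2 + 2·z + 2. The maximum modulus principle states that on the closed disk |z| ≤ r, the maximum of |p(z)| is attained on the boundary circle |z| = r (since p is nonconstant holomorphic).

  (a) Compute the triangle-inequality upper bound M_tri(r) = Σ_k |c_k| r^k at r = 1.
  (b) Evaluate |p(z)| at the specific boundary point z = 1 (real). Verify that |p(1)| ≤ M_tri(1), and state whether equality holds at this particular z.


Coefficients: c_0 = 2, c_1 = 2, c_2 = 1, c_3 = 2. Radius r = 1.
Part (a). Triangle bound: M_tri(r) = Σ_k |c_k| r^k
  = |2|·1^0 + |2|·1^1 + |1|·1^2 + |2|·1^3
  = 2 + 2 + 1 + 2 = 7.
This bounds M(r) := max_{|z|=r} |p(z)| from above; equality holds iff all terms c_k z^k can be made to align in phase at a single z on |z|=r.
Part (b). At z = 1 (real, on the circle |z| = r):
  p(1) = (2)·1^0 + (2)·1^1 + (1)·1^2 + (2)·1^3 = 7.
  |p(1)| = 7.
Since all nonzero coefficients share the same sign, |p(1)| = 7 = M_tri(1); the triangle bound is attained at z = 1, so in fact M(r) = 7.

M_tri(1) = 7; |p(1)| = 7; equality at z=1: yes.


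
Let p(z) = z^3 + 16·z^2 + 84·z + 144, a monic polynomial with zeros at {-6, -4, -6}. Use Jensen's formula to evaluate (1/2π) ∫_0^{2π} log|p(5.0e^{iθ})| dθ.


Zeros: -6, -6, -4; r = 5.0.
Inside |z| < r: -4. Outside (|z| ≥ r): -6, -6.
p(0) = 144, so log|p(0)| = log(144) = 4.9698.
Apply Jensen: I(r) = log|p(0)| + Σ_k log(r/|z_k|), summed over zeros inside |z| < r.
  log(r/|z_k|) for z_k = -4: log(5.0/4) = 0.2231
  Outside zeros (-6, -6) contribute nothing to the Jensen sum.
Sum over inside zeros: 0.2231.
I(r) = log|p(0)| + (inside sum) = 4.9698 + 0.2231 = 5.1930.
Note: since some zeros are outside |z| ≤ r, the simplified n·log(r) form does NOT apply — only the inside zeros contribute.

I(r) ≈ 5.1930.


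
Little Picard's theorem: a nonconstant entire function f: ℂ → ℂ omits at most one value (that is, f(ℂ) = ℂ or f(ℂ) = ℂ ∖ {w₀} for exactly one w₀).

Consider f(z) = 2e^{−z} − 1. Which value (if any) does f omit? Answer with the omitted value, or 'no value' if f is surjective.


Little Picard bounds the complement of f(ℂ) to at most one point.
e^{−z} is never zero on ℂ, so 2·e^{−z} takes every value in ℂ ∖ {0}. Adding -1 shifts the range to ℂ ∖ {-1}. Thus f omits exactly the value -1.

Omitted value: -1.


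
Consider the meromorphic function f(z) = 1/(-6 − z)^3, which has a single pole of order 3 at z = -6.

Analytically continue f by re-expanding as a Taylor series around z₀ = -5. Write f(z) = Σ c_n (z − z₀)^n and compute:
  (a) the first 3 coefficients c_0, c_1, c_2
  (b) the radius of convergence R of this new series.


Let w = z − z₀, so z = z₀ + w.
Then -6 − z = -6 − (z₀ + w) = (-6 − z₀) − w = -1 − w.
f(z) = 1/(-1 − w)^3 = (1/(-1)^3) · (1 − w/(-1))^{−3}.
By the binomial series (1−u)^{−3} = Σ_{n≥0} C(n+2, 2) u^n for |u|<1, with u = w/(-1):
  c_n = C(n+2, 2) / (-1)^(n+3).
  c_0 = 1/(-1)^3 = -1.
  c_1 = 3/(-1)^4 = 3.
  c_2 = 6/(-1)^5 = -6.
The series is valid for |w/d| < 1, i.e. |z − z₀| < |d|.
Radius of convergence: R = |-6 − z₀| = |-1| = 1 (distance from z₀ to the singularity z = -6).

c_0 = -1, c_1 = 3, c_2 = -6; R = 1.


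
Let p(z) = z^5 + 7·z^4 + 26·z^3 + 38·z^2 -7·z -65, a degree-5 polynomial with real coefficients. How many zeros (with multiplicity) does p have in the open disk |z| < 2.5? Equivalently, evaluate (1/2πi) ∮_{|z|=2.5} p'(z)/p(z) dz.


The zeros of p are: (-2 + 1i), (-2 - 1i), 1, (-2 + 3i), (-2 - 3i).
Their magnitudes are: 2.236, 2.236, 1, 3.606, 3.606.
Zeros with |z| < R = 2.5: (-2 + 1i), (-2 - 1i), 1.
Count = 3.
By the argument principle, (1/2πi) ∮_{|z|=R} p'(z)/p(z) dz equals exactly this count.

Number of zeros inside |z| < 2.5: 3.


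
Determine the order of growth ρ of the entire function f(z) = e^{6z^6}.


|e^{6z^6}| = e^{Re(6·z^6) + 0} ≤ e^{6|z|^6 + 0} = e^{6r^6 + 0} on |z| = r, so ρ ≤ 6. Choosing z on |z|=r so that 6·z^6 is real positive (always possible by picking arg z appropriately) gives |f(z)| = e^{6r^6 + 0}, matching the bound. The additive constant 0 does not affect log log M(r) ~ 6·log r. Hence ρ = 6.
Therefore ρ = 6.

Order ρ = 6.


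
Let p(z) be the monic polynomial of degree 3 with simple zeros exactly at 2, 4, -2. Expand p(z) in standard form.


The polynomial is p(z) = ∏_{α ∈ S} (z − α), where S = {2, 4, -2}.
Expanding the product yields: p(z) = z^3 -4·z^2 -4·z + 16.
The resulting polynomial has degree 3 and real coefficients as required.

p(z) = z^3 -4·z^2 -4·z + 16.


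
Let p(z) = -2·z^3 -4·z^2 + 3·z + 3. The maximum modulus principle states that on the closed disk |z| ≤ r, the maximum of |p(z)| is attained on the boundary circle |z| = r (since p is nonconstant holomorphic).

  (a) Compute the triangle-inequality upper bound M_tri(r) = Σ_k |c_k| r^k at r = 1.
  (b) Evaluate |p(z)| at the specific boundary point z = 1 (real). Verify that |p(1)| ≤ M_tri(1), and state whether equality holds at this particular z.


Coefficients: c_0 = 3, c_1 = 3, c_2 = -4, c_3 = -2. Radius r = 1.
Part (a). Triangle bound: M_tri(r) = Σ_k |c_k| r^k
  = |3|·1^0 + |3|·1^1 + |-4|·1^2 + |-2|·1^3
  = 3 + 3 + 4 + 2 = 12.
This bounds M(r) := max_{|z|=r} |p(z)| from above; equality holds iff all terms c_k z^k can be made to align in phase at a single z on |z|=r.
Part (b). At z = 1 (real, on the circle |z| = r):
  p(1) = (3)·1^0 + (3)·1^1 + (-4)·1^2 + (-2)·1^3 = 0.
  |p(1)| = 0.
Check: |p(1)| = 0 ≤ 12 = M_tri(1). ✓ Equality does not hold at z = 1 (the coefficients have mixed signs, so the terms do not all align in phase there).

M_tri(1) = 12; |p(1)| = 0; equality at z=1: no.


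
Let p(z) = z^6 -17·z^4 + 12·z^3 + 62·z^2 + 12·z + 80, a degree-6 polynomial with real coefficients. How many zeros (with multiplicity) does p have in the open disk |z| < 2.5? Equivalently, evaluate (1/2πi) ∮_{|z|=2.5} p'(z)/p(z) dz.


The zeros of p are: (0 + 1i), (0 - 1i), -4, -2, (3 + 1i), (3 - 1i).
Their magnitudes are: 1, 1, 4, 2, 3.162, 3.162.
Zeros with |z| < R = 2.5: (0 + 1i), (0 - 1i), -2.
Count = 3.
By the argument principle, (1/2πi) ∮_{|z|=R} p'(z)/p(z) dz equals exactly this count.

Number of zeros inside |z| < 2.5: 3.


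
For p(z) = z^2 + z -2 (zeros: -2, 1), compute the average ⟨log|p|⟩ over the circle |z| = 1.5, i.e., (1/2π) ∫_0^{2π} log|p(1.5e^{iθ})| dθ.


Zeros: -2, 1; r = 1.5.
Inside |z| < r: 1. Outside (|z| ≥ r): -2.
p(0) = -2, so log|p(0)| = log(2) = 0.6931.
Apply Jensen: I(r) = log|p(0)| + Σ_k log(r/|z_k|), summed over zeros inside |z| < r.
  log(r/|z_k|) for z_k = 1: log(1.5/1) = 0.4055
  Outside zeros (-2) contribute nothing to the Jensen sum.
Sum over inside zeros: 0.4055.
I(r) = log|p(0)| + (inside sum) = 0.6931 + 0.4055 = 1.0986.
Note: since some zeros are outside |z| ≤ r, the simplified n·log(r) form does NOT apply — only the inside zeros contribute.

I(r) ≈ 1.0986.


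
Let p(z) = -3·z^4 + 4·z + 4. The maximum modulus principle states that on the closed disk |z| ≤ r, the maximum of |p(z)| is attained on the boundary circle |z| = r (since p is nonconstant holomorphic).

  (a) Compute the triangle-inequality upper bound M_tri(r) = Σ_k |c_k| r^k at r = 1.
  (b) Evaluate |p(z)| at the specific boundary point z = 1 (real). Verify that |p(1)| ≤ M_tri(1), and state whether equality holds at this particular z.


Coefficients: c_0 = 4, c_1 = 4, c_2 = 0, c_3 = 0, c_4 = -3. Radius r = 1.
Part (a). Triangle bound: M_tri(r) = Σ_k |c_k| r^k
  = |4|·1^0 + |4|·1^1 + |0|·1^2 + |0|·1^3 + |-3|·1^4
  = 4 + 4 + 0 + 0 + 3 = 11.
This bounds M(r) := max_{|z|=r} |p(z)| from above; equality holds iff all terms c_k z^k can be made to align in phase at a single z on |z|=r.
Part (b). At z = 1 (real, on the circle |z| = r):
  p(1) = (4)·1^0 + (4)·1^1 + (0)·1^2 + (0)·1^3 + (-3)·1^4 = 5.
  |p(1)| = 5.
Check: |p(1)| = 5 ≤ 11 = M_tri(1). ✓ Equality does not hold at z = 1 (the coefficients have mixed signs, so the terms do not all align in phase there).

M_tri(1) = 11; |p(1)| = 5; equality at z=1: no.


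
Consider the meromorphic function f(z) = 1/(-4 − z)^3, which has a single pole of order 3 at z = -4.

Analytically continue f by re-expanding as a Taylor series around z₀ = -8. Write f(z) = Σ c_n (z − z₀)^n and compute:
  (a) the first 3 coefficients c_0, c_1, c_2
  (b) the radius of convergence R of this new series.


Let w = z − z₀, so z = z₀ + w.
Then -4 − z = -4 − (z₀ + w) = (-4 − z₀) − w = 4 − w.
f(z) = 1/(4 − w)^3 = (1/(4)^3) · (1 − w/(4))^{−3}.
By the binomial series (1−u)^{−3} = Σ_{n≥0} C(n+2, 2) u^n for |u|<1, with u = w/(4):
  c_n = C(n+2, 2) / (4)^(n+3).
  c_0 = 1/(4)^3 = 1/64.
  c_1 = 3/(4)^4 = 3/256.
  c_2 = 6/(4)^5 = 3/512.
The series is valid for |w/d| < 1, i.e. |z − z₀| < |d|.
Radius of convergence: R = |-4 − z₀| = |4| = 4 (distance from z₀ to the singularity z = -4).

c_0 = 1/64, c_1 = 3/256, c_2 = 3/512; R = 4.


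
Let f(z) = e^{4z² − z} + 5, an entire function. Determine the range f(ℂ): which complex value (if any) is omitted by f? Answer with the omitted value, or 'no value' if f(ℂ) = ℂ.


Little Picard bounds the complement of f(ℂ) to at most one point.
The exponent g(z) = 4z² − z is a nonconstant polynomial, hence surjective onto ℂ. So e^{g(z)} takes every value in {e^w : w ∈ ℂ} = ℂ ∖ {0}. Adding 5 shifts the range to ℂ ∖ {5}. f omits exactly 5.

Omitted value: 5.


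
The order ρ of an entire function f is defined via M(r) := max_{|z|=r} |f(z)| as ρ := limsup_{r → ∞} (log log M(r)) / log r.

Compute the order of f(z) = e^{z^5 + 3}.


|e^{z^5 + 3}| = e^{Re(1·z^5) + 3} ≤ e^{1|z|^5 + 3} = e^{1r^5 + 3} on |z| = r, so ρ ≤ 5. Choosing z on |z|=r so that 1·z^5 is real positive (always possible by picking arg z appropriately) gives |f(z)| = e^{1r^5 + 3}, matching the bound. The additive constant 3 does not affect log log M(r) ~ 5·log r. Hence ρ = 5.
Therefore ρ = 5.

Order ρ = 5.


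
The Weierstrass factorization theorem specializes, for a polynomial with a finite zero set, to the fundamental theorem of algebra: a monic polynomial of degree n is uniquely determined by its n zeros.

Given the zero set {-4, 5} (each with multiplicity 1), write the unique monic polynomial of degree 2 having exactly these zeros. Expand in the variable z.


The polynomial is p(z) = ∏_{α ∈ S} (z − α), where S = {-4, 5}.
Expanding the product yields: p(z) = z^2 -z -20.
The resulting polynomial has degree 2 and real coefficients as required.

p(z) = z^2 -z -20.


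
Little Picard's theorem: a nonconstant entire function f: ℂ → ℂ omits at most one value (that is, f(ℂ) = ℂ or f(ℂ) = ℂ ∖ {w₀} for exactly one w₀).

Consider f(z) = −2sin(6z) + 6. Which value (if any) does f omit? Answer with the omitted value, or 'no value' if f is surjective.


Little Picard bounds the complement of f(ℂ) to at most one point.
sin is entire and surjective onto ℂ: for every w ∈ ℂ, sin(ζ) = w has a solution ζ ∈ ℂ (e.g., via the complex inverse arcsin). With ζ = 6z this gives z = ζ/(6). Then -2·sin(6z) takes every value in -2·ℂ = ℂ, and adding 6 is a bijection of ℂ. So f is surjective and omits no value. (Note: only on the real line is sin bounded by [−1, 1].)

Omitted value: no value.


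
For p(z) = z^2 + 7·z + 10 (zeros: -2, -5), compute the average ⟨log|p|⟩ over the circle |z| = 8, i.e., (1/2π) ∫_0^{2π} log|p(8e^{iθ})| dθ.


Zeros: -5, -2; r = 8.
Inside |z| < r: -5, -2. Outside (|z| ≥ r): ∅.
p(0) = 10, so log|p(0)| = log(10) = 2.3026.
Apply Jensen: I(r) = log|p(0)| + Σ_k log(r/|z_k|), summed over zeros inside |z| < r.
  log(r/|z_k|) for z_k = -2: log(8/2) = 1.3863
  log(r/|z_k|) for z_k = -5: log(8/5) = 0.4700
Sum over inside zeros: 1.8563.
I(r) = log|p(0)| + (inside sum) = 2.3026 + 1.8563 = 4.1589.
Closed form (all zeros inside, monic): I(r) = n·log(r) = 2·log(8) = 4.1589. ✓

I(r) ≈ 4.1589.


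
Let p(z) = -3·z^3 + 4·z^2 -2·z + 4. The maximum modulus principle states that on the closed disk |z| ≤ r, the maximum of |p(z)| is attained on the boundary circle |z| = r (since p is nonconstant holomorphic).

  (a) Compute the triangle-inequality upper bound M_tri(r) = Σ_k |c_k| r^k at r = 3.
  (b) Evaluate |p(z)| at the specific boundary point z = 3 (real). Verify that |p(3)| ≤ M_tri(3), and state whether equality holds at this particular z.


Coefficients: c_0 = 4, c_1 = -2, c_2 = 4, c_3 = -3. Radius r = 3.
Part (a). Triangle bound: M_tri(r) = Σ_k |c_k| r^k
  = |4|·3^0 + |-2|·3^1 + |4|·3^2 + |-3|·3^3
  = 4 + 6 + 36 + 81 = 127.
This bounds M(r) := max_{|z|=r} |p(z)| from above; equality holds iff all terms c_k z^k can be made to align in phase at a single z on |z|=r.
Part (b). At z = 3 (real, on the circle |z| = r):
  p(3) = (4)·3^0 + (-2)·3^1 + (4)·3^2 + (-3)·3^3 = -47.
  |p(3)| = 47.
Check: |p(3)| = 47 ≤ 127 = M_tri(3). ✓ Equality does not hold at z = 3 (the coefficients have mixed signs, so the terms do not all align in phase there).

M_tri(3) = 127; |p(3)| = 47; equality at z=3: no.


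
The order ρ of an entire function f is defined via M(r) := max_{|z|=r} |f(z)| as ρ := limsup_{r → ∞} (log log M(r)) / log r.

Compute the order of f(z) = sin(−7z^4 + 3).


Write sin(w) = (e^{iw} ± e^{−iw})/(2 or 2i), so |sin(w)| ≤ e^{|w|}. With w = −7z^4 + 3, |w| ≤ 7r^4 + 3 on |z|=r, giving M(r) ≤ e^{7r^4 + 3} and ρ ≤ 4. For the lower bound, choose z on |z|=r with -7z^4 purely imaginary of modulus 7r^4; then |sin(−7z^4 + 3)| grows like e^{7r^4}/2, so ρ ≥ 4. Hence ρ = 4.
Therefore ρ = 4.

Order ρ = 4.


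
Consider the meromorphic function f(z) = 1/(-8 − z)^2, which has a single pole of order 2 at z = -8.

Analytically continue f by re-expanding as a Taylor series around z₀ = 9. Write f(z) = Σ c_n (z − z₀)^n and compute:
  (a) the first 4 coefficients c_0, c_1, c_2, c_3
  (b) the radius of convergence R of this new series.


Let w = z − z₀, so z = z₀ + w.
Then -8 − z = -8 − (z₀ + w) = (-8 − z₀) − w = -17 − w.
f(z) = 1/(-17 − w)^2 = (1/(-17)^2) · (1 − w/(-17))^{−2}.
By the binomial series (1−u)^{−2} = Σ_{n≥0} C(n+1, 1) u^n for |u|<1, with u = w/(-17):
  c_n = C(n+1, 1) / (-17)^(n+2).
  c_0 = 1/(-17)^2 = 1/289.
  c_1 = 2/(-17)^3 = -2/4913.
  c_2 = 3/(-17)^4 = 3/83521.
  c_3 = 4/(-17)^5 = -4/1419857.
The series is valid for |w/d| < 1, i.e. |z − z₀| < |d|.
Radius of convergence: R = |-8 − z₀| = |-17| = 17 (distance from z₀ to the singularity z = -8).

c_0 = 1/289, c_1 = -2/4913, c_2 = 3/83521, c_3 = -4/1419857; R = 17.


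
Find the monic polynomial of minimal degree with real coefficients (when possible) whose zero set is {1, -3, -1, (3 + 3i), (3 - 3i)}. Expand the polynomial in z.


The polynomial is p(z) = ∏_{α ∈ S} (z − α), where S = {1, -3, -1, (3 + 3i), (3 - 3i)}.
Expanding the product yields: p(z) = z^5 -3·z^4 -z^3 + 57·z^2 -54.
Note conjugate pairs combine to real quadratics: (z − (3+3i))(z − (3−3i)) = z² − 6z + 18.
The resulting polynomial has degree 5 and real coefficients as required.

p(z) = z^5 -3·z^4 -z^3 + 57·z^2 -54.


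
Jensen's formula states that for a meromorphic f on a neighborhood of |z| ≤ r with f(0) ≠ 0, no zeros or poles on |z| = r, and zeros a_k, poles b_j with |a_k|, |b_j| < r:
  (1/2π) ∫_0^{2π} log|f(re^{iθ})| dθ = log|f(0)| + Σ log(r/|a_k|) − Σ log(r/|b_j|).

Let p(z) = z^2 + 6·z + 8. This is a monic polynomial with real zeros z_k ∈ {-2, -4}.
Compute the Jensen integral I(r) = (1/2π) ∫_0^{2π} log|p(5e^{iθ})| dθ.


Zeros: -4, -2; r = 5.
Inside |z| < r: -4, -2. Outside (|z| ≥ r): ∅.
p(0) = 8, so log|p(0)| = log(8) = 2.0794.
Apply Jensen: I(r) = log|p(0)| + Σ_k log(r/|z_k|), summed over zeros inside |z| < r.
  log(r/|z_k|) for z_k = -2: log(5/2) = 0.9163
  log(r/|z_k|) for z_k = -4: log(5/4) = 0.2231
Sum over inside zeros: 1.1394.
I(r) = log|p(0)| + (inside sum) = 2.0794 + 1.1394 = 3.2189.
Closed form (all zeros inside, monic): I(r) = n·log(r) = 2·log(5) = 3.2189. ✓

I(r) ≈ 3.2189.


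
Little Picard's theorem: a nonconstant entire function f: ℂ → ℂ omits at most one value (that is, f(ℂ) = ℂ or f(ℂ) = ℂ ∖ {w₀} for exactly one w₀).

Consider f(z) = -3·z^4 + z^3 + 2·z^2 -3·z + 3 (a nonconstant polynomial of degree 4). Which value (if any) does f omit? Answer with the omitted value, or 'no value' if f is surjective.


Little Picard bounds the complement of f(ℂ) to at most one point.
For every w ∈ ℂ, the equation p(z) − w = 0 is a nonconstant polynomial in z and hence has at least one root by the fundamental theorem of algebra. So p is surjective onto ℂ, omitting no value.

Omitted value: no value.


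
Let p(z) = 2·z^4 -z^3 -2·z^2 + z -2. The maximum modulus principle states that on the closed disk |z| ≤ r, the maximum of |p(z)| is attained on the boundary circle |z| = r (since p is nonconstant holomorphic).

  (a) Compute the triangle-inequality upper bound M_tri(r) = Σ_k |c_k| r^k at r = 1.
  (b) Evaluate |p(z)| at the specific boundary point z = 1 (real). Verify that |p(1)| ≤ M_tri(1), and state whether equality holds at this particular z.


Coefficients: c_0 = -2, c_1 = 1, c_2 = -2, c_3 = -1, c_4 = 2. Radius r = 1.
Part (a). Triangle bound: M_tri(r) = Σ_k |c_k| r^k
  = |-2|·1^0 + |1|·1^1 + |-2|·1^2 + |-1|·1^3 + |2|·1^4
  = 2 + 1 + 2 + 1 + 2 = 8.
This bounds M(r) := max_{|z|=r} |p(z)| from above; equality holds iff all terms c_k z^k can be made to align in phase at a single z on |z|=r.
Part (b). At z = 1 (real, on the circle |z| = r):
  p(1) = (-2)·1^0 + (1)·1^1 + (-2)·1^2 + (-1)·1^3 + (2)·1^4 = -2.
  |p(1)| = 2.
Check: |p(1)| = 2 ≤ 8 = M_tri(1). ✓ Equality does not hold at z = 1 (the coefficients have mixed signs, so the terms do not all align in phase there).

M_tri(1) = 8; |p(1)| = 2; equality at z=1: no.


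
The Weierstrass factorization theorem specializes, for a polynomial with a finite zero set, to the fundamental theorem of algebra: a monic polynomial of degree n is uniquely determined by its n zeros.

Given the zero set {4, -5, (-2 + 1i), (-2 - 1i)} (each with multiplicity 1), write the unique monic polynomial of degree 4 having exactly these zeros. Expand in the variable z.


The polynomial is p(z) = ∏_{α ∈ S} (z − α), where S = {4, -5, (-2 + 1i), (-2 - 1i)}.
Expanding the product yields: p(z) = z^4 + 5·z^3 -11·z^2 -75·z -100.
Note conjugate pairs combine to real quadratics: (z − (-2+1i))(z − (-2−1i)) = z² + 4z + 5.
The resulting polynomial has degree 4 and real coefficients as required.

p(z) = z^4 + 5·z^3 -11·z^2 -75·z -100.


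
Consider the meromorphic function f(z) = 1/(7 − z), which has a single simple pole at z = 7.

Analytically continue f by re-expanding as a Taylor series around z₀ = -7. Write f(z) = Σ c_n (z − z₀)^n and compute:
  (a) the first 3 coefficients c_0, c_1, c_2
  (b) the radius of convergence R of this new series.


Let w = z − z₀, so z = z₀ + w.
Then 7 − z = 7 − (z₀ + w) = (7 − z₀) − w = 14 − w.
f(z) = 1/(14 − w) = (1/(14)) · 1/(1 − w/(14)) = Σ_{n≥0} w^n / (14)^(n+1).
So c_n = 1/(14)^(n+1):
  c_0 = 1/(14)^1 = 1/14.
  c_1 = 1/(14)^2 = 1/196.
  c_2 = 1/(14)^3 = 1/2744.
The series is valid for |w/d| < 1, i.e. |z − z₀| < |d|.
Radius of convergence: R = |7 − z₀| = |14| = 14 (distance from z₀ to the singularity z = 7).

c_0 = 1/14, c_1 = 1/196, c_2 = 1/2744; R = 14.


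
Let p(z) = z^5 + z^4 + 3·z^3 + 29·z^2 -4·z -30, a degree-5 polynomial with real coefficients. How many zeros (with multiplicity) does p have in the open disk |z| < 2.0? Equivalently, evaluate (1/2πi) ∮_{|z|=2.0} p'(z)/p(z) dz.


The zeros of p are: -3, (1 + 3i), (1 - 3i), -1, 1.
Their magnitudes are: 3, 3.162, 3.162, 1, 1.
Zeros with |z| < R = 2.0: -1, 1.
Count = 2.
By the argument principle, (1/2πi) ∮_{|z|=R} p'(z)/p(z) dz equals exactly this count.

Number of zeros inside |z| < 2.0: 2.


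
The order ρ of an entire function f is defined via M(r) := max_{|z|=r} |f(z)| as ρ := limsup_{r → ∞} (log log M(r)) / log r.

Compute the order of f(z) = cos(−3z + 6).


cos(w) is a linear combination of e^{iw} and e^{−iw} (or e^w, e^{−w} in the hyperbolic case), so |cos(w)| ≤ e^{|w|}. With w = −3z + 6, |w| ≤ 3|z| + 6 = 3r + 6 on |z| = r, giving M(r) ≤ e^{3r + 6}, so ρ ≤ 1. On a suitable ray (z = it for sin/cos; z = t for sinh/cosh, t real → ∞), |cos(−3z + 6)| grows like e^{3|t|}/2, so ρ ≥ 1. Hence ρ = 1.
Therefore ρ = 1.

Order ρ = 1.


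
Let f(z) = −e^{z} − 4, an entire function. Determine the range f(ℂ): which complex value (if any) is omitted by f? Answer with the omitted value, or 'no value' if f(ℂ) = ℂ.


Little Picard bounds the complement of f(ℂ) to at most one point.
e^{z} is never zero on ℂ, so -1·e^{z} takes every value in ℂ ∖ {0}. Adding -4 shifts the range to ℂ ∖ {-4}. Thus f omits exactly the value -4.

Omitted value: -4.


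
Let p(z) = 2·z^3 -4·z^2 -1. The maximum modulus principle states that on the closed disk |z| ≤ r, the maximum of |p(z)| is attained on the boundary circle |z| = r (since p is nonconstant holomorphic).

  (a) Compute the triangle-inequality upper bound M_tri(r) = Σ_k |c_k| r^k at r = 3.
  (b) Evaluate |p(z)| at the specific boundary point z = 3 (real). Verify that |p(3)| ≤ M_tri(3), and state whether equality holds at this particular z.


Coefficients: c_0 = -1, c_1 = 0, c_2 = -4, c_3 = 2. Radius r = 3.
Part (a). Triangle bound: M_tri(r) = Σ_k |c_k| r^k
  = |-1|·3^0 + |0|·3^1 + |-4|·3^2 + |2|·3^3
  = 1 + 0 + 36 + 54 = 91.
This bounds M(r) := max_{|z|=r} |p(z)| from above; equality holds iff all terms c_k z^k can be made to align in phase at a single z on |z|=r.
Part (b). At z = 3 (real, on the circle |z| = r):
  p(3) = (-1)·3^0 + (0)·3^1 + (-4)·3^2 + (2)·3^3 = 17.
  |p(3)| = 17.
Check: |p(3)| = 17 ≤ 91 = M_tri(3). ✓ Equality does not hold at z = 3 (the coefficients have mixed signs, so the terms do not all align in phase there).

M_tri(3) = 91; |p(3)| = 17; equality at z=3: no.


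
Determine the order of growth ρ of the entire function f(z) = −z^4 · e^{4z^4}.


M(r) = max_{|z|=r} |-1|·|z|^4·|e^{4z^4}| = 1·r^4 · e^{4r^4} (the factors attain their maxima compatibly on |z|=r). Then log M(r) = log 1 + 4·log r + 4r^4, dominated by the last term, so log log M(r) ~ 4·log r. The polynomial factor -1z^4 contributes only a log r term and does not affect the order. ρ = 4.
Therefore ρ = 4.

Order ρ = 4.


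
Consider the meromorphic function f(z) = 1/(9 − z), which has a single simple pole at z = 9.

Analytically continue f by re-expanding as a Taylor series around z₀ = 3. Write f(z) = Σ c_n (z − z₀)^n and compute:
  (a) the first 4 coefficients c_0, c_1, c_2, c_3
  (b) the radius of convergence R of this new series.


Let w = z − z₀, so z = z₀ + w.
Then 9 − z = 9 − (z₀ + w) = (9 − z₀) − w = 6 − w.
f(z) = 1/(6 − w) = (1/(6)) · 1/(1 − w/(6)) = Σ_{n≥0} w^n / (6)^(n+1).
So c_n = 1/(6)^(n+1):
  c_0 = 1/(6)^1 = 1/6.
  c_1 = 1/(6)^2 = 1/36.
  c_2 = 1/(6)^3 = 1/216.
  c_3 = 1/(6)^4 = 1/1296.
The series is valid for |w/d| < 1, i.e. |z − z₀| < |d|.
Radius of convergence: R = |9 − z₀| = |6| = 6 (distance from z₀ to the singularity z = 9).

c_0 = 1/6, c_1 = 1/36, c_2 = 1/216, c_3 = 1/1296; R = 6.


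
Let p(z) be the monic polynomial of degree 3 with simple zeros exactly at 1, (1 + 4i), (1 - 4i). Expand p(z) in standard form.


The polynomial is p(z) = ∏_{α ∈ S} (z − α), where S = {1, (1 + 4i), (1 - 4i)}.
Expanding the product yields: p(z) = z^3 -3·z^2 + 19·z -17.
Note conjugate pairs combine to real quadratics: (z − (1+4i))(z − (1−4i)) = z² − 2z + 17.
The resulting polynomial has degree 3 and real coefficients as required.

p(z) = z^3 -3·z^2 + 19·z -17.


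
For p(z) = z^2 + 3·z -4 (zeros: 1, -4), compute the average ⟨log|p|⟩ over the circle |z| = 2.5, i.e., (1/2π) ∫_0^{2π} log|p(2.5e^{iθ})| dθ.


Zeros: -4, 1; r = 2.5.
Inside |z| < r: 1. Outside (|z| ≥ r): -4.
p(0) = -4, so log|p(0)| = log(4) = 1.3863.
Apply Jensen: I(r) = log|p(0)| + Σ_k log(r/|z_k|), summed over zeros inside |z| < r.
  log(r/|z_k|) for z_k = 1: log(2.5/1) = 0.9163
  Outside zeros (-4) contribute nothing to the Jensen sum.
Sum over inside zeros: 0.9163.
I(r) = log|p(0)| + (inside sum) = 1.3863 + 0.9163 = 2.3026.
Note: since some zeros are outside |z| ≤ r, the simplified n·log(r) form does NOT apply — only the inside zeros contribute.

I(r) ≈ 2.3026.


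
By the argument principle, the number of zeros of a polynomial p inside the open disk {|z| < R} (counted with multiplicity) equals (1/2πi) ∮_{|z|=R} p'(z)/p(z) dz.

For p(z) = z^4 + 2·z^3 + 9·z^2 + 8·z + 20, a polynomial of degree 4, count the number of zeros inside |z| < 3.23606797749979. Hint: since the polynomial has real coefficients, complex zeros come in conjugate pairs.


The zeros of p are: (-1 + 2i), (-1 - 2i), (0 + 2i), (0 - 2i).
Their magnitudes are: 2.236, 2.236, 2, 2.
Zeros with |z| < R = 3.23606797749979: (-1 + 2i), (-1 - 2i), (0 + 2i), (0 - 2i).
Count = 4.
By the argument principle, (1/2πi) ∮_{|z|=R} p'(z)/p(z) dz equals exactly this count.

Number of zeros inside |z| < 3.23606797749979: 4.


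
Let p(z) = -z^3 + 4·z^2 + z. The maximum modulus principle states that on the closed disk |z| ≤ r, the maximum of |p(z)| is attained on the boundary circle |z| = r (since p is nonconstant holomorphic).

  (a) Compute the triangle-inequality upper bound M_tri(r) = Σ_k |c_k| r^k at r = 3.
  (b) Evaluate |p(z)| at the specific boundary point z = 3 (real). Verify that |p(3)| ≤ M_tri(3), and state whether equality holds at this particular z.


Coefficients: c_0 = 0, c_1 = 1, c_2 = 4, c_3 = -1. Radius r = 3.
Part (a). Triangle bound: M_tri(r) = Σ_k |c_k| r^k
  = |0|·3^0 + |1|·3^1 + |4|·3^2 + |-1|·3^3
  = 0 + 3 + 36 + 27 = 66.
This bounds M(r) := max_{|z|=r} |p(z)| from above; equality holds iff all terms c_k z^k can be made to align in phase at a single z on |z|=r.
Part (b). At z = 3 (real, on the circle |z| = r):
  p(3) = (0)·3^0 + (1)·3^1 + (4)·3^2 + (-1)·3^3 = 12.
  |p(3)| = 12.
Check: |p(3)| = 12 ≤ 66 = M_tri(3). ✓ Equality does not hold at z = 3 (the coefficients have mixed signs, so the terms do not all align in phase there).

M_tri(3) = 66; |p(3)| = 12; equality at z=3: no.


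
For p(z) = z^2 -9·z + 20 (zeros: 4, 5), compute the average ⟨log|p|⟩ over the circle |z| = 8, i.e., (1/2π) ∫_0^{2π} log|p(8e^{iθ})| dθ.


Zeros: 4, 5; r = 8.
Inside |z| < r: 4, 5. Outside (|z| ≥ r): ∅.
p(0) = 20, so log|p(0)| = log(20) = 2.9957.
Apply Jensen: I(r) = log|p(0)| + Σ_k log(r/|z_k|), summed over zeros inside |z| < r.
  log(r/|z_k|) for z_k = 4: log(8/4) = 0.6931
  log(r/|z_k|) for z_k = 5: log(8/5) = 0.4700
Sum over inside zeros: 1.1632.
I(r) = log|p(0)| + (inside sum) = 2.9957 + 1.1632 = 4.1589.
Closed form (all zeros inside, monic): I(r) = n·log(r) = 2·log(8) = 4.1589. ✓

I(r) ≈ 4.1589.


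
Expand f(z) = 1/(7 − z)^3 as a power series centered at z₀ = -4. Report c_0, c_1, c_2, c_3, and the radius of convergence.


Let w = z − z₀, so z = z₀ + w.
Then 7 − z = 7 − (z₀ + w) = (7 − z₀) − w = 11 − w.
f(z) = 1/(11 − w)^3 = (1/(11)^3) · (1 − w/(11))^{−3}.
By the binomial series (1−u)^{−3} = Σ_{n≥0} C(n+2, 2) u^n for |u|<1, with u = w/(11):
  c_n = C(n+2, 2) / (11)^(n+3).
  c_0 = 1/(11)^3 = 1/1331.
  c_1 = 3/(11)^4 = 3/14641.
  c_2 = 6/(11)^5 = 6/161051.
  c_3 = 10/(11)^6 = 10/1771561.
The series is valid for |w/d| < 1, i.e. |z − z₀| < |d|.
Radius of convergence: R = |7 − z₀| = |11| = 11 (distance from z₀ to the singularity z = 7).

c_0 = 1/1331, c_1 = 3/14641, c_2 = 6/161051, c_3 = 10/1771561; R = 11.


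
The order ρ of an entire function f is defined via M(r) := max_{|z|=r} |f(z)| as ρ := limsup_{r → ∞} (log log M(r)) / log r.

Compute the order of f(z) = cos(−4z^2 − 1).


Write cos(w) = (e^{iw} ± e^{−iw})/(2 or 2i), so |cos(w)| ≤ e^{|w|}. With w = −4z^2 − 1, |w| ≤ 4r^2 + 1 on |z|=r, giving M(r) ≤ e^{4r^2 + 1} and ρ ≤ 2. For the lower bound, choose z on |z|=r with -4z^2 purely imaginary of modulus 4r^2; then |cos(−4z^2 − 1)| grows like e^{4r^2}/2, so ρ ≥ 2. Hence ρ = 2.
Therefore ρ = 2.

Order ρ = 2.


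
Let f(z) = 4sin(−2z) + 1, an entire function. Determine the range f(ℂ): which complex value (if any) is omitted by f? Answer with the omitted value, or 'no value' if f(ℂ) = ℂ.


Little Picard bounds the complement of f(ℂ) to at most one point.
sin is entire and surjective onto ℂ: for every w ∈ ℂ, sin(ζ) = w has a solution ζ ∈ ℂ (e.g., via the complex inverse arcsin). With ζ = −2z this gives z = ζ/(-2). Then 4·sin(−2z) takes every value in 4·ℂ = ℂ, and adding 1 is a bijection of ℂ. So f is surjective and omits no value. (Note: only on the real line is sin bounded by [−1, 1].)

Omitted value: no value.


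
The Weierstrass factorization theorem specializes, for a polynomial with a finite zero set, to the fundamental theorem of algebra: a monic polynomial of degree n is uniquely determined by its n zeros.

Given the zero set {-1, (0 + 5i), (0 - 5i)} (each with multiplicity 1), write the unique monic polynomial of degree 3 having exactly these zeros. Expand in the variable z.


The polynomial is p(z) = ∏_{α ∈ S} (z − α), where S = {-1, (0 + 5i), (0 - 5i)}.
Expanding the product yields: p(z) = z^3 + z^2 + 25·z + 25.
Note conjugate pairs combine to real quadratics: (z − (0+5i))(z − (0−5i)) = z² + 25.
The resulting polynomial has degree 3 and real coefficients as required.

p(z) = z^3 + z^2 + 25·z + 25.


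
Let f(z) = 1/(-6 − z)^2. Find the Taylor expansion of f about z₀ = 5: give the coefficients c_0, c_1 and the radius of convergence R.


Let w = z − z₀, so z = z₀ + w.
Then -6 − z = -6 − (z₀ + w) = (-6 − z₀) − w = -11 − w.
f(z) = 1/(-11 − w)^2 = (1/(-11)^2) · (1 − w/(-11))^{−2}.
By the binomial series (1−u)^{−2} = Σ_{n≥0} C(n+1, 1) u^n for |u|<1, with u = w/(-11):
  c_n = C(n+1, 1) / (-11)^(n+2).
  c_0 = 1/(-11)^2 = 1/121.
  c_1 = 2/(-11)^3 = -2/1331.
The series is valid for |w/d| < 1, i.e. |z − z₀| < |d|.
Radius of convergence: R = |-6 − z₀| = |-11| = 11 (distance from z₀ to the singularity z = -6).

c_0 = 1/121, c_1 = -2/1331; R = 11.
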